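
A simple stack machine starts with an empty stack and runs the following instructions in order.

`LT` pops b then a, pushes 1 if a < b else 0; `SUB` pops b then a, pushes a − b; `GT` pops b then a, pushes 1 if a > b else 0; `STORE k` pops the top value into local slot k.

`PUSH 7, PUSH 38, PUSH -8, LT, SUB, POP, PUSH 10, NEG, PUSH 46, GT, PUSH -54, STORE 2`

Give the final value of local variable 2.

-54

PUSH 7   → 7
PUSH 38  → 7 38
PUSH -8  → 7 38 -8
LT       → 7 0
SUB      → 7
POP      → (empty)
PUSH 10  → 10
NEG      → -10
PUSH 46  → -10 46
GT       → 0
PUSH -54 → 0 -54
STORE 2  → 0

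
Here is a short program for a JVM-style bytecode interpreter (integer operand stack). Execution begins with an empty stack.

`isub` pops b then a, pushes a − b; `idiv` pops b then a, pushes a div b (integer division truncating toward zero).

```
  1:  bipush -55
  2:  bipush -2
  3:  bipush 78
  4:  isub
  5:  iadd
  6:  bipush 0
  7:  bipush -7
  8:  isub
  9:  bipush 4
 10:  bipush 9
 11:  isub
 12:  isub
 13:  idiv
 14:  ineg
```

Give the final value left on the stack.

bipush -55 : [-55]
bipush -2  : [-55, -2]
bipush 78  : [-55, -2, 78]
isub       : [-55, -80]
iadd       : [-135]
bipush 0   : [-135, 0]
bipush -7  : [-135, 0, -7]
isub       : [-135, 7]
bipush 4   : [-135, 7, 4]
bipush 9   : [-135, 7, 4, 9]
isub       : [-135, 7, -5]
isub       : [-135, 12]
idiv       : [-11]
ineg       : [11]

11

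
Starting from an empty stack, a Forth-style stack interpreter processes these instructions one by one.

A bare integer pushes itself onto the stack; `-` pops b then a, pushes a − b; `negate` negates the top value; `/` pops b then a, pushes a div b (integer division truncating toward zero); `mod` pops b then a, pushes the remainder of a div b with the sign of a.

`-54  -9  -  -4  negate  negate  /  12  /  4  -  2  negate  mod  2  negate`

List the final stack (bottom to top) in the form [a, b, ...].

-54    → -54
-9     → -54 -9
-      → -45
-4     → -45 -4
negate → -45 4
negate → -45 -4
/      → 11
12     → 11 12
/      → 0
4      → 0 4
-      → -4
2      → -4 2
negate → -4 -2
mod    → 0
2      → 0 2
negate → 0 -2

[0, -2]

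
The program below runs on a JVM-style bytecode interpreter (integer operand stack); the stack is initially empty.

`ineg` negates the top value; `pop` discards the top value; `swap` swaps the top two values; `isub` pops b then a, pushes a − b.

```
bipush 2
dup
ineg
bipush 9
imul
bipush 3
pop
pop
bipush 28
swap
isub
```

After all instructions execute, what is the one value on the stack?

26

bipush 2   [2]
dup        [2, 2]
ineg       [2, -2]
bipush 9   [2, -2, 9]
imul       [2, -18]
bipush 3   [2, -18, 3]
pop        [2, -18]
pop        [2]
bipush 28  [2, 28]
swap       [28, 2]
isub       [26]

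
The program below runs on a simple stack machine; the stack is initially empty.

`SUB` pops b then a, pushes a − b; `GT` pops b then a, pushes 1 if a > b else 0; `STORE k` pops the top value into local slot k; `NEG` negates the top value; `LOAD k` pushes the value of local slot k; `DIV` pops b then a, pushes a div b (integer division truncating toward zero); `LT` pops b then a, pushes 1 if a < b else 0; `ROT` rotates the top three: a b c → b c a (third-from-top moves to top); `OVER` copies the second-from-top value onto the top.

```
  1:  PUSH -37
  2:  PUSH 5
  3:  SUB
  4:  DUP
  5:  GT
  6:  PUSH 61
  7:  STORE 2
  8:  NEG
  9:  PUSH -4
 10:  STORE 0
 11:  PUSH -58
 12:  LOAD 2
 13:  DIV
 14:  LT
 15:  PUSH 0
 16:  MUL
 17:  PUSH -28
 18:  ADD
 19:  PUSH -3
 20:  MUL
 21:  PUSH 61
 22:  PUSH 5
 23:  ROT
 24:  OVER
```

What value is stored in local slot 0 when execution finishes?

PUSH -37 : [-37]
PUSH 5   : [-37, 5]
SUB      : [-42]
DUP      : [-42, -42]
GT       : [0]
PUSH 61  : [0, 61]
STORE 2  : [0]
NEG      : [0]
PUSH -4  : [0, -4]
STORE 0  : [0]
PUSH -58 : [0, -58]
LOAD 2   : [0, -58, 61]
DIV      : [0, 0]
LT       : [0]
PUSH 0   : [0, 0]
MUL      : [0]
PUSH -28 : [0, -28]
ADD      : [-28]
PUSH -3  : [-28, -3]
MUL      : [84]
PUSH 61  : [84, 61]
PUSH 5   : [84, 61, 5]
ROT      : [61, 5, 84]
OVER     : [61, 5, 84, 5]

-4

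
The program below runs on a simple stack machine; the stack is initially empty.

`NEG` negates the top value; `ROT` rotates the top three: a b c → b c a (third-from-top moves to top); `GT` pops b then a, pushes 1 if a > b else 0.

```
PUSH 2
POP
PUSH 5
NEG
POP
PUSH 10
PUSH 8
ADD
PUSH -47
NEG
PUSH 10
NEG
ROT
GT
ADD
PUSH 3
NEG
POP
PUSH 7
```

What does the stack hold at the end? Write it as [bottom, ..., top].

[47, 7]

PUSH 2   : [2]
POP      : []
PUSH 5   : [5]
NEG      : [-5]
POP      : []
PUSH 10  : [10]
PUSH 8   : [10, 8]
ADD      : [18]
PUSH -47 : [18, -47]
NEG      : [18, 47]
PUSH 10  : [18, 47, 10]
NEG      : [18, 47, -10]
ROT      : [47, -10, 18]
GT       : [47, 0]
ADD      : [47]
PUSH 3   : [47, 3]
NEG      : [47, -3]
POP      : [47]
PUSH 7   : [47, 7]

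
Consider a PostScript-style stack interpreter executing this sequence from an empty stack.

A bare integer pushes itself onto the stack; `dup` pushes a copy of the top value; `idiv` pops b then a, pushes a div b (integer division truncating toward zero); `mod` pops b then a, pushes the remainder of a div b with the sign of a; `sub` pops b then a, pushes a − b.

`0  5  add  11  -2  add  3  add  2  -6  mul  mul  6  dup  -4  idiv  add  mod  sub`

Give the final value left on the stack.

9

0    → 0
5    → 0 5
add  → 5
11   → 5 11
-2   → 5 11 -2
add  → 5 9
3    → 5 9 3
add  → 5 12
2    → 5 12 2
-6   → 5 12 2 -6
mul  → 5 12 -12
mul  → 5 -144
6    → 5 -144 6
dup  → 5 -144 6 6
-4   → 5 -144 6 6 -4
idiv → 5 -144 6 -1
add  → 5 -144 5
mod  → 5 -4
sub  → 9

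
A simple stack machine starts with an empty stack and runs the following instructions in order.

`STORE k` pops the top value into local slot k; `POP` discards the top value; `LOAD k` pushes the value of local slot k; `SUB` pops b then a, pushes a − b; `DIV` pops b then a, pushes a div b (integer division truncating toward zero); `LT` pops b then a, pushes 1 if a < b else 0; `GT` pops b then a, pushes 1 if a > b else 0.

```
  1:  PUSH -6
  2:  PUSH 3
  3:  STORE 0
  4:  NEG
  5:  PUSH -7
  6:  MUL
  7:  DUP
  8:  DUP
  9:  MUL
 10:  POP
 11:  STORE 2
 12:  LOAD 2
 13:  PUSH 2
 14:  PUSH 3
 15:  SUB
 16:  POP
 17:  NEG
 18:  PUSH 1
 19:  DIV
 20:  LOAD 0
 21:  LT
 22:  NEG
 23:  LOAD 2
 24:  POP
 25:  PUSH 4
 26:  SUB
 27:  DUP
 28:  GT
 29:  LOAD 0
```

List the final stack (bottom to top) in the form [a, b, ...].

PUSH -6 → [-6]
PUSH 3  → [-6, 3]
STORE 0 → [-6]
NEG     → [6]
PUSH -7 → [6, -7]
MUL     → [-42]
DUP     → [-42, -42]
DUP     → [-42, -42, -42]
MUL     → [-42, 1764]
POP     → [-42]
STORE 2 → []
LOAD 2  → [-42]
PUSH 2  → [-42, 2]
PUSH 3  → [-42, 2, 3]
SUB     → [-42, -1]
POP     → [-42]
NEG     → [42]
PUSH 1  → [42, 1]
DIV     → [42]
LOAD 0  → [42, 3]
LT      → [0]
NEG     → [0]
LOAD 2  → [0, -42]
POP     → [0]
PUSH 4  → [0, 4]
SUB     → [-4]
DUP     → [-4, -4]
GT      → [0]
LOAD 0  → [0, 3]

[0, 3]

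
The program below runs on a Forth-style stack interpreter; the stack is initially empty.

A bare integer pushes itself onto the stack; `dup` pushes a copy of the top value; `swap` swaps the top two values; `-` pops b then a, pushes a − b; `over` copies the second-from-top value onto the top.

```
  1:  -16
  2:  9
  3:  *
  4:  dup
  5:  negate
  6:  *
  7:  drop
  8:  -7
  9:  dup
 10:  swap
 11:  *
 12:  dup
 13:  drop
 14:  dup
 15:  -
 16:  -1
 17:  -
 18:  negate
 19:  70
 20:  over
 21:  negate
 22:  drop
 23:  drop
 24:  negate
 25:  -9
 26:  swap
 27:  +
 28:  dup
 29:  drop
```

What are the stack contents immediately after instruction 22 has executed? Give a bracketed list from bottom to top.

[-1, 70]

-16    : [-16]
9      : [-16, 9]
*      : [-144]
dup    : [-144, -144]
negate : [-144, 144]
*      : [-20736]
drop   : []
-7     : [-7]
dup    : [-7, -7]
swap   : [-7, -7]
*      : [49]
dup    : [49, 49]
drop   : [49]
dup    : [49, 49]
-      : [0]
-1     : [0, -1]
-      : [1]
negate : [-1]
70     : [-1, 70]
over   : [-1, 70, -1]
negate : [-1, 70, 1]
drop   : [-1, 70]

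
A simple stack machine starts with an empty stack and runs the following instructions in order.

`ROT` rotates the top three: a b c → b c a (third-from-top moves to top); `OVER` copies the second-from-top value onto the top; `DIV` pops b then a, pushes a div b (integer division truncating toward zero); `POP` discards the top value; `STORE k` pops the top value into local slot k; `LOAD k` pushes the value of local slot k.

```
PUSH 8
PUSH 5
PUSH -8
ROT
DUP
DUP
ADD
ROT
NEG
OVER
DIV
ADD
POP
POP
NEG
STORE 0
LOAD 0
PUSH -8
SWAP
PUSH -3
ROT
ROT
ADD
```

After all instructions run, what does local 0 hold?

-5

PUSH 8   8
PUSH 5   8 5
PUSH -8  8 5 -8
ROT      5 -8 8
DUP      5 -8 8 8
DUP      5 -8 8 8 8
ADD      5 -8 8 16
ROT      5 8 16 -8
NEG      5 8 16 8
OVER     5 8 16 8 16
DIV      5 8 16 0
ADD      5 8 16
POP      5 8
POP      5
NEG      -5
STORE 0  (empty)
LOAD 0   -5
PUSH -8  -5 -8
SWAP     -8 -5
PUSH -3  -8 -5 -3
ROT      -5 -3 -8
ROT      -3 -8 -5
ADD      -3 -13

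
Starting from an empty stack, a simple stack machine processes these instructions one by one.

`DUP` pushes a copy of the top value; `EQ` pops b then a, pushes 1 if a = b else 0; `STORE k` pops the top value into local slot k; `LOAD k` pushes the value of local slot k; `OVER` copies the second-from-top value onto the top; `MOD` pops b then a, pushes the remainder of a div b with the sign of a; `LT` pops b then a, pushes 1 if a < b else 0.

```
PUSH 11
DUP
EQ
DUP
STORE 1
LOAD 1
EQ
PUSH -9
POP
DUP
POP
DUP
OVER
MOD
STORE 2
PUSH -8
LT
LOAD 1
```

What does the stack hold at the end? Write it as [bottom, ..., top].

[0, 1]

PUSH 11 -> [11]
DUP     -> [11, 11]
EQ      -> [1]
DUP     -> [1, 1]
STORE 1 -> [1]
LOAD 1  -> [1, 1]
EQ      -> [1]
PUSH -9 -> [1, -9]
POP     -> [1]
DUP     -> [1, 1]
POP     -> [1]
DUP     -> [1, 1]
OVER    -> [1, 1, 1]
MOD     -> [1, 0]
STORE 2 -> [1]
PUSH -8 -> [1, -8]
LT      -> [0]
LOAD 1  -> [0, 1]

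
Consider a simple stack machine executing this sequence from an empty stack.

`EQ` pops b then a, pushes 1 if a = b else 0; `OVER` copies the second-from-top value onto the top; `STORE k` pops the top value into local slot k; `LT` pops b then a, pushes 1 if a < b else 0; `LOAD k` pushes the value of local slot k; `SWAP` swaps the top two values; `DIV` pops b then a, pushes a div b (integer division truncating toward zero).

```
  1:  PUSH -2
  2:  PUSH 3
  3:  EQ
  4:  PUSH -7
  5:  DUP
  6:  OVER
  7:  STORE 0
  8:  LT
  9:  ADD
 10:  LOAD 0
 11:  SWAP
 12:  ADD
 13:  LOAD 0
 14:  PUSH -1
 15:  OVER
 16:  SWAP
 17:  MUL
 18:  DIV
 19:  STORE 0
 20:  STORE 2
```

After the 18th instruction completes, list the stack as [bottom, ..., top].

PUSH -2 → [-2]
PUSH 3  → [-2, 3]
EQ      → [0]
PUSH -7 → [0, -7]
DUP     → [0, -7, -7]
OVER    → [0, -7, -7, -7]
STORE 0 → [0, -7, -7]
LT      → [0, 0]
ADD     → [0]
LOAD 0  → [0, -7]
SWAP    → [-7, 0]
ADD     → [-7]
LOAD 0  → [-7, -7]
PUSH -1 → [-7, -7, -1]
OVER    → [-7, -7, -1, -7]
SWAP    → [-7, -7, -7, -1]
MUL     → [-7, -7, 7]
DIV     → [-7, -1]

[-7, -1]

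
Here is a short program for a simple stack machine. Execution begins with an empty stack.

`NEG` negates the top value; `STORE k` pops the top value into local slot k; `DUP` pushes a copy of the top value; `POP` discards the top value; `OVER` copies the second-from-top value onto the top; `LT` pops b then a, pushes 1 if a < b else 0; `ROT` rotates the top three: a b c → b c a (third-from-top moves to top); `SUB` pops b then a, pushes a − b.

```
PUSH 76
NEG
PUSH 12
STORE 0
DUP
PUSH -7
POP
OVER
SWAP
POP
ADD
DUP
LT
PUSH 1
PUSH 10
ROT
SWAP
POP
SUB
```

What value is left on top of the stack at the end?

PUSH 76 -> [76]
NEG     -> [-76]
PUSH 12 -> [-76, 12]
STORE 0 -> [-76]
DUP     -> [-76, -76]
PUSH -7 -> [-76, -76, -7]
POP     -> [-76, -76]
OVER    -> [-76, -76, -76]
SWAP    -> [-76, -76, -76]
POP     -> [-76, -76]
ADD     -> [-152]
DUP     -> [-152, -152]
LT      -> [0]
PUSH 1  -> [0, 1]
PUSH 10 -> [0, 1, 10]
ROT     -> [1, 10, 0]
SWAP    -> [1, 0, 10]
POP     -> [1, 0]
SUB     -> [1]

1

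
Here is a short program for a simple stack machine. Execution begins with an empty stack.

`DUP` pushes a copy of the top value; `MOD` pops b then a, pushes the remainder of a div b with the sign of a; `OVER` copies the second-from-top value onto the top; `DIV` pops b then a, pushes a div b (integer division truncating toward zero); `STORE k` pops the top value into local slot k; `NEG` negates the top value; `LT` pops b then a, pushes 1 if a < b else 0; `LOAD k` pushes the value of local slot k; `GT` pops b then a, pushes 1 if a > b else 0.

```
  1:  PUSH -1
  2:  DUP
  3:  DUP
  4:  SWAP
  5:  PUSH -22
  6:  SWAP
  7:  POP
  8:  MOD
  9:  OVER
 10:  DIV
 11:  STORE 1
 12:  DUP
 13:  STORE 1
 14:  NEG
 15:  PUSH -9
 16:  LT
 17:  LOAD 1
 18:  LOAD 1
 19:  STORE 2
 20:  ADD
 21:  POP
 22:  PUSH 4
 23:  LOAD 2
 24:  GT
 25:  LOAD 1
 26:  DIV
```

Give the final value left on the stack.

-1

PUSH -1  -> -1
DUP      -> -1 -1
DUP      -> -1 -1 -1
SWAP     -> -1 -1 -1
PUSH -22 -> -1 -1 -1 -22
SWAP     -> -1 -1 -22 -1
POP      -> -1 -1 -22
MOD      -> -1 -1
OVER     -> -1 -1 -1
DIV      -> -1 1
STORE 1  -> -1
DUP      -> -1 -1
STORE 1  -> -1
NEG      -> 1
PUSH -9  -> 1 -9
LT       -> 0
LOAD 1   -> 0 -1
LOAD 1   -> 0 -1 -1
STORE 2  -> 0 -1
ADD      -> -1
POP      -> (empty)
PUSH 4   -> 4
LOAD 2   -> 4 -1
GT       -> 1
LOAD 1   -> 1 -1
DIV      -> -1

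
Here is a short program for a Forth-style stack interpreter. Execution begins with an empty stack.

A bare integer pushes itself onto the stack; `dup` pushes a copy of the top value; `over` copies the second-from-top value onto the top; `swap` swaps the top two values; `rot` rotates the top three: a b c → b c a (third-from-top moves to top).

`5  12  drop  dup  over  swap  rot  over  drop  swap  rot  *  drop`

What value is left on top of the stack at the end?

5

5    → 5
12   → 5 12
drop → 5
dup  → 5 5
over → 5 5 5
swap → 5 5 5
rot  → 5 5 5
over → 5 5 5 5
drop → 5 5 5
swap → 5 5 5
rot  → 5 5 5
*    → 5 25
drop → 5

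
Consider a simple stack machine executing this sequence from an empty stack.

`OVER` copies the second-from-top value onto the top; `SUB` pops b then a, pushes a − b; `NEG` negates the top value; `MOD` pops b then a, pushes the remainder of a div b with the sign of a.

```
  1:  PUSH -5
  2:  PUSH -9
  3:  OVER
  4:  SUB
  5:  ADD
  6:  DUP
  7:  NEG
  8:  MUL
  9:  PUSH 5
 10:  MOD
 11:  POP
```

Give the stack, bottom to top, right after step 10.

[-1]

PUSH -5 → -5
PUSH -9 → -5 -9
OVER    → -5 -9 -5
SUB     → -5 -4
ADD     → -9
DUP     → -9 -9
NEG     → -9 9
MUL     → -81
PUSH 5  → -81 5
MOD     → -1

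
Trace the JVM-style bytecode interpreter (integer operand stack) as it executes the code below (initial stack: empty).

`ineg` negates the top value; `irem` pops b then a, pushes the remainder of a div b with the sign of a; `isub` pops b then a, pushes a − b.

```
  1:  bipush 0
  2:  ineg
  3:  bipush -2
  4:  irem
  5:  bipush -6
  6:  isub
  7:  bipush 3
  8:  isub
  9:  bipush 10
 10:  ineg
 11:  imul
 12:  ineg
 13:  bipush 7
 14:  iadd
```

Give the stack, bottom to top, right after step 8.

[3]

bipush 0  → 0
ineg      → 0
bipush -2 → 0 -2
irem      → 0
bipush -6 → 0 -6
isub      → 6
bipush 3  → 6 3
isub      → 3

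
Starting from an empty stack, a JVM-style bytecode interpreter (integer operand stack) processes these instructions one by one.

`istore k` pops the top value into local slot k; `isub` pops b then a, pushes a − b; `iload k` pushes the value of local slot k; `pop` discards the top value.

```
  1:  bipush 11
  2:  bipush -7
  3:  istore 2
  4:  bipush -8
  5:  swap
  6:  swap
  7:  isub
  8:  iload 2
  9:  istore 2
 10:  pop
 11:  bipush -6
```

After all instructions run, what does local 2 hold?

-7

bipush 11  [11]
bipush -7  [11, -7]
istore 2   [11]
bipush -8  [11, -8]
swap       [-8, 11]
swap       [11, -8]
isub       [19]
iload 2    [19, -7]
istore 2   [19]
pop        []
bipush -6  [-6]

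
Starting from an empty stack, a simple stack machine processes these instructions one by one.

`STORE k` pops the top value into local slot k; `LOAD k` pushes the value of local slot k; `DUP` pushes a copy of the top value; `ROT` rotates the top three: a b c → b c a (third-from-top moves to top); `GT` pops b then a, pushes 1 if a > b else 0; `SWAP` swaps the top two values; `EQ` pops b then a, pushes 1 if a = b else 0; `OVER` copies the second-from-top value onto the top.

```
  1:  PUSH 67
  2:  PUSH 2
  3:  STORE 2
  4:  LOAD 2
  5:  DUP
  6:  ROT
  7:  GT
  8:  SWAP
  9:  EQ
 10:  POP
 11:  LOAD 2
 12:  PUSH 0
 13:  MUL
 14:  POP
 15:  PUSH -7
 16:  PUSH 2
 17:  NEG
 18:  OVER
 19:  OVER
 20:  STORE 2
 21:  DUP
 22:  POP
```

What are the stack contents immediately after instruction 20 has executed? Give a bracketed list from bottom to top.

PUSH 67 → [67]
PUSH 2  → [67, 2]
STORE 2 → [67]
LOAD 2  → [67, 2]
DUP     → [67, 2, 2]
ROT     → [2, 2, 67]
GT      → [2, 0]
SWAP    → [0, 2]
EQ      → [0]
POP     → []
LOAD 2  → [2]
PUSH 0  → [2, 0]
MUL     → [0]
POP     → []
PUSH -7 → [-7]
PUSH 2  → [-7, 2]
NEG     → [-7, -2]
OVER    → [-7, -2, -7]
OVER    → [-7, -2, -7, -2]
STORE 2 → [-7, -2, -7]

[-7, -2, -7]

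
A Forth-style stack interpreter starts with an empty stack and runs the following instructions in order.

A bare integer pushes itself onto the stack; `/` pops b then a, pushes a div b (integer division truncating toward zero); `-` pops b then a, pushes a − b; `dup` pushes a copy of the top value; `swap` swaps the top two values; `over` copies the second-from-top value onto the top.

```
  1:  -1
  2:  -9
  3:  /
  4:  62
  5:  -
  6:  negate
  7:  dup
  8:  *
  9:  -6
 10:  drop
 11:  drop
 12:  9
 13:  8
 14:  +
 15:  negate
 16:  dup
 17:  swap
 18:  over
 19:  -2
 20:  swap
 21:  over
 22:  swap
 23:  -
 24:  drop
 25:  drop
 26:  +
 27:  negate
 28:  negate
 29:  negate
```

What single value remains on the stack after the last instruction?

-1     → [-1]
-9     → [-1, -9]
/      → [0]
62     → [0, 62]
-      → [-62]
negate → [62]
dup    → [62, 62]
*      → [3844]
-6     → [3844, -6]
drop   → [3844]
drop   → []
9      → [9]
8      → [9, 8]
+      → [17]
negate → [-17]
dup    → [-17, -17]
swap   → [-17, -17]
over   → [-17, -17, -17]
-2     → [-17, -17, -17, -2]
swap   → [-17, -17, -2, -17]
over   → [-17, -17, -2, -17, -2]
swap   → [-17, -17, -2, -2, -17]
-      → [-17, -17, -2, 15]
drop   → [-17, -17, -2]
drop   → [-17, -17]
+      → [-34]
negate → [34]
negate → [-34]
negate → [34]

34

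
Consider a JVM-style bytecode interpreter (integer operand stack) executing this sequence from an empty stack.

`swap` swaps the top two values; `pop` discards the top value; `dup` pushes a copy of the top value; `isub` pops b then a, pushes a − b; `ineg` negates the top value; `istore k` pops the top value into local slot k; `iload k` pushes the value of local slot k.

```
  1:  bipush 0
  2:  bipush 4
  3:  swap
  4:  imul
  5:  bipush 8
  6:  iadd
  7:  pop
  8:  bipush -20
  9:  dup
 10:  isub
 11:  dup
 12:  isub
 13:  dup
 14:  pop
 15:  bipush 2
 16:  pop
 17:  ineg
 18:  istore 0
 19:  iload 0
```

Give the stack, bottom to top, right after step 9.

bipush 0   -> 0
bipush 4   -> 0 4
swap       -> 4 0
imul       -> 0
bipush 8   -> 0 8
iadd       -> 8
pop        -> (empty)
bipush -20 -> -20
dup        -> -20 -20

[-20, -20]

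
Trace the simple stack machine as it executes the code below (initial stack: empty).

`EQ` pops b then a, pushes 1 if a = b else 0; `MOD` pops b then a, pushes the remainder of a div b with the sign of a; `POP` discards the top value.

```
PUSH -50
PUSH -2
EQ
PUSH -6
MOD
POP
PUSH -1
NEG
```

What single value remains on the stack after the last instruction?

1

PUSH -50 : [-50]
PUSH -2  : [-50, -2]
EQ       : [0]
PUSH -6  : [0, -6]
MOD      : [0]
POP      : []
PUSH -1  : [-1]
NEG      : [1]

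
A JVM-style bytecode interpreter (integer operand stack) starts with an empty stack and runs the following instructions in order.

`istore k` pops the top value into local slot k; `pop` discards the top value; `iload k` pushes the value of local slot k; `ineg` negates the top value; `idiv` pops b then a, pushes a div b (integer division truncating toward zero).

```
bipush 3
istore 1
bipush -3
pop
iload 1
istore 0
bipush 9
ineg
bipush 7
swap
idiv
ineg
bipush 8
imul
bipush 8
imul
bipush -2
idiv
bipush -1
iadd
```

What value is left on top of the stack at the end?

bipush 3  → [3]
istore 1  → []
bipush -3 → [-3]
pop       → []
iload 1   → [3]
istore 0  → []
bipush 9  → [9]
ineg      → [-9]
bipush 7  → [-9, 7]
swap      → [7, -9]
idiv      → [0]
ineg      → [0]
bipush 8  → [0, 8]
imul      → [0]
bipush 8  → [0, 8]
imul      → [0]
bipush -2 → [0, -2]
idiv      → [0]
bipush -1 → [0, -1]
iadd      → [-1]

-1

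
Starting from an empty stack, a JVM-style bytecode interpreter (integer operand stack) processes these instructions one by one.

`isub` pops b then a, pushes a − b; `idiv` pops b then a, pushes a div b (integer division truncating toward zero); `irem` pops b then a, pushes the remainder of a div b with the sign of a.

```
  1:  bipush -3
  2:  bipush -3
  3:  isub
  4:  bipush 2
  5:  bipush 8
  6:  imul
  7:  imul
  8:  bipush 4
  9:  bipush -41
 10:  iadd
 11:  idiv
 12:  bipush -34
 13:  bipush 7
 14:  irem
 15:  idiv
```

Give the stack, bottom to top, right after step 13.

[0, -34, 7]

bipush -3  : [-3]
bipush -3  : [-3, -3]
isub       : [0]
bipush 2   : [0, 2]
bipush 8   : [0, 2, 8]
imul       : [0, 16]
imul       : [0]
bipush 4   : [0, 4]
bipush -41 : [0, 4, -41]
iadd       : [0, -37]
idiv       : [0]
bipush -34 : [0, -34]
bipush 7   : [0, -34, 7]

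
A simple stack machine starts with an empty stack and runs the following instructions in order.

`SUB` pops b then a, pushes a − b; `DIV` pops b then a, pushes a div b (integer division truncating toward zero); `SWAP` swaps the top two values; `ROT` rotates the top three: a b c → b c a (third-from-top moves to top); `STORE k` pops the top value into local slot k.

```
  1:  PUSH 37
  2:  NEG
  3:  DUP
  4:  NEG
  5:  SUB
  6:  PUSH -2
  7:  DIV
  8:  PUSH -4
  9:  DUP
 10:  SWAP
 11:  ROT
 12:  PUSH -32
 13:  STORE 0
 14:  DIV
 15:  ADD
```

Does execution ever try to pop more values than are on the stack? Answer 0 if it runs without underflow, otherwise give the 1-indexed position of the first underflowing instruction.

0

PUSH 37  -> [37]
NEG      -> [-37]
DUP      -> [-37, -37]
NEG      -> [-37, 37]
SUB      -> [-74]
PUSH -2  -> [-74, -2]
DIV      -> [37]
PUSH -4  -> [37, -4]
DUP      -> [37, -4, -4]
SWAP     -> [37, -4, -4]
ROT      -> [-4, -4, 37]
PUSH -32 -> [-4, -4, 37, -32]
STORE 0  -> [-4, -4, 37]
DIV      -> [-4, 0]
ADD      -> [-4]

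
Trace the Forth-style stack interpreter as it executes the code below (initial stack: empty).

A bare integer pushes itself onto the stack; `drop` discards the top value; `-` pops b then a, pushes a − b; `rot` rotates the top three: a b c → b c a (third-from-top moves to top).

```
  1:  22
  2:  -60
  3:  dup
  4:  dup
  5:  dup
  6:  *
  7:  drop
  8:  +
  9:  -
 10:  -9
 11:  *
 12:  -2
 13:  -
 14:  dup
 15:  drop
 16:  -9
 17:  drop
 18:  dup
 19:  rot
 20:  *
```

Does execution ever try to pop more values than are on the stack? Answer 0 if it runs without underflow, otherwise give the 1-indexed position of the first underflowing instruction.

19

22   -> 22
-60  -> 22 -60
dup  -> 22 -60 -60
dup  -> 22 -60 -60 -60
dup  -> 22 -60 -60 -60 -60
*    -> 22 -60 -60 3600
drop -> 22 -60 -60
+    -> 22 -120
-    -> 142
-9   -> 142 -9
*    -> -1278
-2   -> -1278 -2
-    -> -1276
dup  -> -1276 -1276
drop -> -1276
-9   -> -1276 -9
drop -> -1276
dup  -> -1276 -1276
rot  — needs 3 operands, stack has 2 → underflow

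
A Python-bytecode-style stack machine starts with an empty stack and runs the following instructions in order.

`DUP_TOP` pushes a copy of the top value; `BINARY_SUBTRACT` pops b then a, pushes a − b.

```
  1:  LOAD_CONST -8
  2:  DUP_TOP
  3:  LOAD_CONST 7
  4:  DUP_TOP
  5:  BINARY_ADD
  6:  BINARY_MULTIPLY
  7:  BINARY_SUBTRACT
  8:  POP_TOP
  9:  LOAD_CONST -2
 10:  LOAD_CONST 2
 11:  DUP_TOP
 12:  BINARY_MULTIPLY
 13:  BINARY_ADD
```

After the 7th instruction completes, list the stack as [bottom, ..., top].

[104]

LOAD_CONST -8   : [-8]
DUP_TOP         : [-8, -8]
LOAD_CONST 7    : [-8, -8, 7]
DUP_TOP         : [-8, -8, 7, 7]
BINARY_ADD      : [-8, -8, 14]
BINARY_MULTIPLY : [-8, -112]
BINARY_SUBTRACT : [104]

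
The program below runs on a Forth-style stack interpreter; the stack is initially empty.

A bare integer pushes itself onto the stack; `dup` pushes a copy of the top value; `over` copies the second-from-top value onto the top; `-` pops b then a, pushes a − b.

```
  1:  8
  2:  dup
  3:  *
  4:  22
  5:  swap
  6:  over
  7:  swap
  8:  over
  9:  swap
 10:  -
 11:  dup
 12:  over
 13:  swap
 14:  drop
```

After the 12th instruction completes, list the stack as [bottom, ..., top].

8    -> [8]
dup  -> [8, 8]
*    -> [64]
22   -> [64, 22]
swap -> [22, 64]
over -> [22, 64, 22]
swap -> [22, 22, 64]
over -> [22, 22, 64, 22]
swap -> [22, 22, 22, 64]
-    -> [22, 22, -42]
dup  -> [22, 22, -42, -42]
over -> [22, 22, -42, -42, -42]

[22, 22, -42, -42, -42]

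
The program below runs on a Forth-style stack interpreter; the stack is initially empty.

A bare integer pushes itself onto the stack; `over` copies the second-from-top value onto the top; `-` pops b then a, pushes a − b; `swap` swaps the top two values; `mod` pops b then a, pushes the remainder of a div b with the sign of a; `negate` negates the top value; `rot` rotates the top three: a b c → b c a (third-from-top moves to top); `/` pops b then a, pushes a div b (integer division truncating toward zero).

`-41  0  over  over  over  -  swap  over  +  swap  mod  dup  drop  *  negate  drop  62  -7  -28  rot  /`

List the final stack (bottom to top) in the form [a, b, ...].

-41     -41
0       -41 0
over    -41 0 -41
over    -41 0 -41 0
over    -41 0 -41 0 -41
-       -41 0 -41 41
swap    -41 0 41 -41
over    -41 0 41 -41 41
+       -41 0 41 0
swap    -41 0 0 41
mod     -41 0 0
dup     -41 0 0 0
drop    -41 0 0
*       -41 0
negate  -41 0
drop    -41
62      -41 62
-7      -41 62 -7
-28     -41 62 -7 -28
rot     -41 -7 -28 62
/       -41 -7 0

[-41, -7, 0]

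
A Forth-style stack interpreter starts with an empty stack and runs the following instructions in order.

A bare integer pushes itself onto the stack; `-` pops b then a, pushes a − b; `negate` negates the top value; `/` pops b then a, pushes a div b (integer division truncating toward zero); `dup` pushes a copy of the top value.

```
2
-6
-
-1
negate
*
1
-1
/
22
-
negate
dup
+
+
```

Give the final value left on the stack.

2      -> 2
-6     -> 2 -6
-      -> 8
-1     -> 8 -1
negate -> 8 1
*      -> 8
1      -> 8 1
-1     -> 8 1 -1
/      -> 8 -1
22     -> 8 -1 22
-      -> 8 -23
negate -> 8 23
dup    -> 8 23 23
+      -> 8 46
+      -> 54

54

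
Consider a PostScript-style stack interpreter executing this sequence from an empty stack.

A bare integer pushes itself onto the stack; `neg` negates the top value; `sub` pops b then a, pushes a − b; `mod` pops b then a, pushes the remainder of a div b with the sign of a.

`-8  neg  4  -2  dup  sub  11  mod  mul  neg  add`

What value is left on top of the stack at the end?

-8  -> [-8]
neg -> [8]
4   -> [8, 4]
-2  -> [8, 4, -2]
dup -> [8, 4, -2, -2]
sub -> [8, 4, 0]
11  -> [8, 4, 0, 11]
mod -> [8, 4, 0]
mul -> [8, 0]
neg -> [8, 0]
add -> [8]

8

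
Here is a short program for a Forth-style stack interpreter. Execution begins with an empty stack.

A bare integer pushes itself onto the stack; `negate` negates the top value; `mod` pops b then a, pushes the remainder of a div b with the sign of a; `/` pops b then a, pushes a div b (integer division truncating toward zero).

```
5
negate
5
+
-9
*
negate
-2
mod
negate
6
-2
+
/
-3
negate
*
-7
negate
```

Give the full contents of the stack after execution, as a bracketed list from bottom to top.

[0, 7]

5      -> [5]
negate -> [-5]
5      -> [-5, 5]
+      -> [0]
-9     -> [0, -9]
*      -> [0]
negate -> [0]
-2     -> [0, -2]
mod    -> [0]
negate -> [0]
6      -> [0, 6]
-2     -> [0, 6, -2]
+      -> [0, 4]
/      -> [0]
-3     -> [0, -3]
negate -> [0, 3]
*      -> [0]
-7     -> [0, -7]
negate -> [0, 7]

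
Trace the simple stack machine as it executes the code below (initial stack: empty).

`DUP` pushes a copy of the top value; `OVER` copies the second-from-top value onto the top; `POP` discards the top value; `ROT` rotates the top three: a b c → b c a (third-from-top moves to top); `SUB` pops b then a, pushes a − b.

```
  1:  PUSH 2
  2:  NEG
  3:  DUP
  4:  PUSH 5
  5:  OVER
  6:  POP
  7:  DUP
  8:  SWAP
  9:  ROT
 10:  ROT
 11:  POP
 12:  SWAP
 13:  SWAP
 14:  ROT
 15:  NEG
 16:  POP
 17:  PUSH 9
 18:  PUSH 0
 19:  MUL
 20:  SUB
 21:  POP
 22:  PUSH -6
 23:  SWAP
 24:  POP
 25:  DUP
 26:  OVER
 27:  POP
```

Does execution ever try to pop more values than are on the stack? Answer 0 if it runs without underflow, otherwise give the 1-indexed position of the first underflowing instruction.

PUSH 2   [2]
NEG      [-2]
DUP      [-2, -2]
PUSH 5   [-2, -2, 5]
OVER     [-2, -2, 5, -2]
POP      [-2, -2, 5]
DUP      [-2, -2, 5, 5]
SWAP     [-2, -2, 5, 5]
ROT      [-2, 5, 5, -2]
ROT      [-2, 5, -2, 5]
POP      [-2, 5, -2]
SWAP     [-2, -2, 5]
SWAP     [-2, 5, -2]
ROT      [5, -2, -2]
NEG      [5, -2, 2]
POP      [5, -2]
PUSH 9   [5, -2, 9]
PUSH 0   [5, -2, 9, 0]
MUL      [5, -2, 0]
SUB      [5, -2]
POP      [5]
PUSH -6  [5, -6]
SWAP     [-6, 5]
POP      [-6]
DUP      [-6, -6]
OVER     [-6, -6, -6]
POP      [-6, -6]

0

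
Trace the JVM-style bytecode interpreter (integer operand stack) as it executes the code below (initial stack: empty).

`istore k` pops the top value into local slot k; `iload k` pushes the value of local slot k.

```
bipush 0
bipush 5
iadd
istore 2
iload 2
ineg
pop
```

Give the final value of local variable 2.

bipush 0 → 0
bipush 5 → 0 5
iadd     → 5
istore 2 → (empty)
iload 2  → 5
ineg     → -5
pop      → (empty)

5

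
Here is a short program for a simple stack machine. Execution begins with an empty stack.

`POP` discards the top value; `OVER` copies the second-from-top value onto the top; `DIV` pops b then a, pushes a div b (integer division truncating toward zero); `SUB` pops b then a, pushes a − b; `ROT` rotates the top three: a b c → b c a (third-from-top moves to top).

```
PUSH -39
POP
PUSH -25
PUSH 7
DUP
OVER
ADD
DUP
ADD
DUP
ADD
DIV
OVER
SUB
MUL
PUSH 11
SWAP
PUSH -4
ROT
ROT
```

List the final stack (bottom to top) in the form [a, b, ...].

[-4, 11, -625]

PUSH -39 -> -39
POP      -> (empty)
PUSH -25 -> -25
PUSH 7   -> -25 7
DUP      -> -25 7 7
OVER     -> -25 7 7 7
ADD      -> -25 7 14
DUP      -> -25 7 14 14
ADD      -> -25 7 28
DUP      -> -25 7 28 28
ADD      -> -25 7 56
DIV      -> -25 0
OVER     -> -25 0 -25
SUB      -> -25 25
MUL      -> -625
PUSH 11  -> -625 11
SWAP     -> 11 -625
PUSH -4  -> 11 -625 -4
ROT      -> -625 -4 11
ROT      -> -4 11 -625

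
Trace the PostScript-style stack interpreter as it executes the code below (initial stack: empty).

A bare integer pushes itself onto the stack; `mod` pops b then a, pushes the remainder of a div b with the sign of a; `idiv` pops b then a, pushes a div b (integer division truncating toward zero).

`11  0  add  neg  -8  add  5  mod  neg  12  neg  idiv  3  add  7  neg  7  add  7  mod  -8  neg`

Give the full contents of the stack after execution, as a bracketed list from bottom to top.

11   → 11
0    → 11 0
add  → 11
neg  → -11
-8   → -11 -8
add  → -19
5    → -19 5
mod  → -4
neg  → 4
12   → 4 12
neg  → 4 -12
idiv → 0
3    → 0 3
add  → 3
7    → 3 7
neg  → 3 -7
7    → 3 -7 7
add  → 3 0
7    → 3 0 7
mod  → 3 0
-8   → 3 0 -8
neg  → 3 0 8

[3, 0, 8]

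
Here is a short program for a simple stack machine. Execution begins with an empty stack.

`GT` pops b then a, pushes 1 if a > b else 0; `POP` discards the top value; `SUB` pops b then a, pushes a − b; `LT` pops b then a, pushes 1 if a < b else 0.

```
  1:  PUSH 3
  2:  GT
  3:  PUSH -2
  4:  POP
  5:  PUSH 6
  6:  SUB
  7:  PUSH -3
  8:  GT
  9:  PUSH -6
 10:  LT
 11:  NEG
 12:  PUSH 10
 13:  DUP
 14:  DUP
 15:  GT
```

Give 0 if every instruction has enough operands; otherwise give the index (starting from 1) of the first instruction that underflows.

2

PUSH 3 → 3
GT  — needs 2 operands, stack has 1 → underflow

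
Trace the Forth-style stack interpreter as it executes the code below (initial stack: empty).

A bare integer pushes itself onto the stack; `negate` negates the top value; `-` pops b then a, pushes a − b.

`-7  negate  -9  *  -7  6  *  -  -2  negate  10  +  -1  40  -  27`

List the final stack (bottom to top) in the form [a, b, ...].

-7     → -7
negate → 7
-9     → 7 -9
*      → -63
-7     → -63 -7
6      → -63 -7 6
*      → -63 -42
-      → -21
-2     → -21 -2
negate → -21 2
10     → -21 2 10
+      → -21 12
-1     → -21 12 -1
40     → -21 12 -1 40
-      → -21 12 -41
27     → -21 12 -41 27

[-21, 12, -41, 27]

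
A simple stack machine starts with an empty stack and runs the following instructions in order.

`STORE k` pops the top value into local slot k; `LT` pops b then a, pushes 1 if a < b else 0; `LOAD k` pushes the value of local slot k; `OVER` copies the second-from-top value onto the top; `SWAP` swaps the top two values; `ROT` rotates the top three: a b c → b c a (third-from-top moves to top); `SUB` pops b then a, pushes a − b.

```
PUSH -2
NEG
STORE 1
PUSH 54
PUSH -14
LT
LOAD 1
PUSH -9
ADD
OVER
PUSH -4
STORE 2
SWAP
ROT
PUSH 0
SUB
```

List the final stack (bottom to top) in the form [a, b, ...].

PUSH -2  -> -2
NEG      -> 2
STORE 1  -> (empty)
PUSH 54  -> 54
PUSH -14 -> 54 -14
LT       -> 0
LOAD 1   -> 0 2
PUSH -9  -> 0 2 -9
ADD      -> 0 -7
OVER     -> 0 -7 0
PUSH -4  -> 0 -7 0 -4
STORE 2  -> 0 -7 0
SWAP     -> 0 0 -7
ROT      -> 0 -7 0
PUSH 0   -> 0 -7 0 0
SUB      -> 0 -7 0

[0, -7, 0]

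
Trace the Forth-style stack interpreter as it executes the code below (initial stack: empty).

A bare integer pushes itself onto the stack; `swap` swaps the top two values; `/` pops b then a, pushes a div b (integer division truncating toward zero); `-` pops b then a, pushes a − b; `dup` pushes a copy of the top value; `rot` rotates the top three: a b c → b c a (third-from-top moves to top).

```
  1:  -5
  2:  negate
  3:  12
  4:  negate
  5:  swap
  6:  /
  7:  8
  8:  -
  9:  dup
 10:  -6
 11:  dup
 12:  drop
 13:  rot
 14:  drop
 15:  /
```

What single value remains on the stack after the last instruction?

1

-5     : -5
negate : 5
12     : 5 12
negate : 5 -12
swap   : -12 5
/      : -2
8      : -2 8
-      : -10
dup    : -10 -10
-6     : -10 -10 -6
dup    : -10 -10 -6 -6
drop   : -10 -10 -6
rot    : -10 -6 -10
drop   : -10 -6
/      : 1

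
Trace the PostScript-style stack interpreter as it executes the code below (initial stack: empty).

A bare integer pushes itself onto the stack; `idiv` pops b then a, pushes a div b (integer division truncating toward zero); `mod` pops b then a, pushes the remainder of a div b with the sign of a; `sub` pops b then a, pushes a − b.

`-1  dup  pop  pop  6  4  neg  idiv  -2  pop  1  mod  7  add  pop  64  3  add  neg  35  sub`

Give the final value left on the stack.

-1   -> -1
dup  -> -1 -1
pop  -> -1
pop  -> (empty)
6    -> 6
4    -> 6 4
neg  -> 6 -4
idiv -> -1
-2   -> -1 -2
pop  -> -1
1    -> -1 1
mod  -> 0
7    -> 0 7
add  -> 7
pop  -> (empty)
64   -> 64
3    -> 64 3
add  -> 67
neg  -> -67
35   -> -67 35
sub  -> -102

-102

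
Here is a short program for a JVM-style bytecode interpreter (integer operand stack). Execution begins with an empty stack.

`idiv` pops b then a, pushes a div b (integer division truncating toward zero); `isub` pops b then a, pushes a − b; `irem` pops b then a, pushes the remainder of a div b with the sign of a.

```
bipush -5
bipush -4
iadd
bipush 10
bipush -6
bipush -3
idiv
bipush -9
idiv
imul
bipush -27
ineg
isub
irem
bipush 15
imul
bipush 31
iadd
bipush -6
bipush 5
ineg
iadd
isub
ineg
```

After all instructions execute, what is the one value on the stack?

bipush -5  -> [-5]
bipush -4  -> [-5, -4]
iadd       -> [-9]
bipush 10  -> [-9, 10]
bipush -6  -> [-9, 10, -6]
bipush -3  -> [-9, 10, -6, -3]
idiv       -> [-9, 10, 2]
bipush -9  -> [-9, 10, 2, -9]
idiv       -> [-9, 10, 0]
imul       -> [-9, 0]
bipush -27 -> [-9, 0, -27]
ineg       -> [-9, 0, 27]
isub       -> [-9, -27]
irem       -> [-9]
bipush 15  -> [-9, 15]
imul       -> [-135]
bipush 31  -> [-135, 31]
iadd       -> [-104]
bipush -6  -> [-104, -6]
bipush 5   -> [-104, -6, 5]
ineg       -> [-104, -6, -5]
iadd       -> [-104, -11]
isub       -> [-93]
ineg       -> [93]

93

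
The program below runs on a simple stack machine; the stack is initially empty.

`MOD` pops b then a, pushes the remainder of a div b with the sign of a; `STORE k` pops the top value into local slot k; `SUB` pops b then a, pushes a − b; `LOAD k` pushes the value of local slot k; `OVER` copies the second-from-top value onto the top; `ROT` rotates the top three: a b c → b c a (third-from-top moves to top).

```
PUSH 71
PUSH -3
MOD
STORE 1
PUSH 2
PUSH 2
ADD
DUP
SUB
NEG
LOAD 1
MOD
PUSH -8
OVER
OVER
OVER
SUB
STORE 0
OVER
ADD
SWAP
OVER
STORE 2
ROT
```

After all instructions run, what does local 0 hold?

PUSH 71  [71]
PUSH -3  [71, -3]
MOD      [2]
STORE 1  []
PUSH 2   [2]
PUSH 2   [2, 2]
ADD      [4]
DUP      [4, 4]
SUB      [0]
NEG      [0]
LOAD 1   [0, 2]
MOD      [0]
PUSH -8  [0, -8]
OVER     [0, -8, 0]
OVER     [0, -8, 0, -8]
OVER     [0, -8, 0, -8, 0]
SUB      [0, -8, 0, -8]
STORE 0  [0, -8, 0]
OVER     [0, -8, 0, -8]
ADD      [0, -8, -8]
SWAP     [0, -8, -8]
OVER     [0, -8, -8, -8]
STORE 2  [0, -8, -8]
ROT      [-8, -8, 0]

-8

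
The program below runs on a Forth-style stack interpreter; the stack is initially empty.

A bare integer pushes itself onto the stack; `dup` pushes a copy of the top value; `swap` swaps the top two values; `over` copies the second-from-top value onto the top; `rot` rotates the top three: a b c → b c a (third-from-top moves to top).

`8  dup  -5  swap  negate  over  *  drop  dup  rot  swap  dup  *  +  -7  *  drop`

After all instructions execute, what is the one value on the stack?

-5

8      : [8]
dup    : [8, 8]
-5     : [8, 8, -5]
swap   : [8, -5, 8]
negate : [8, -5, -8]
over   : [8, -5, -8, -5]
*      : [8, -5, 40]
drop   : [8, -5]
dup    : [8, -5, -5]
rot    : [-5, -5, 8]
swap   : [-5, 8, -5]
dup    : [-5, 8, -5, -5]
*      : [-5, 8, 25]
+      : [-5, 33]
-7     : [-5, 33, -7]
*      : [-5, -231]
drop   : [-5]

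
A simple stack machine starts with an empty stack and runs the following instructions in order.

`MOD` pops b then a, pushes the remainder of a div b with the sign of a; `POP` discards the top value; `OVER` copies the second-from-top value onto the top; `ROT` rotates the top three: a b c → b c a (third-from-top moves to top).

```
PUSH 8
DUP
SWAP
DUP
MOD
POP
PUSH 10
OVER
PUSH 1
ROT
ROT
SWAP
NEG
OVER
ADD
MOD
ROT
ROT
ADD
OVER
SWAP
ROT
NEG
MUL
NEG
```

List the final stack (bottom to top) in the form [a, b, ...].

[0, 0]

PUSH 8  → 8
DUP     → 8 8
SWAP    → 8 8
DUP     → 8 8 8
MOD     → 8 0
POP     → 8
PUSH 10 → 8 10
OVER    → 8 10 8
PUSH 1  → 8 10 8 1
ROT     → 8 8 1 10
ROT     → 8 1 10 8
SWAP    → 8 1 8 10
NEG     → 8 1 8 -10
OVER    → 8 1 8 -10 8
ADD     → 8 1 8 -2
MOD     → 8 1 0
ROT     → 1 0 8
ROT     → 0 8 1
ADD     → 0 9
OVER    → 0 9 0
SWAP    → 0 0 9
ROT     → 0 9 0
NEG     → 0 9 0
MUL     → 0 0
NEG     → 0 0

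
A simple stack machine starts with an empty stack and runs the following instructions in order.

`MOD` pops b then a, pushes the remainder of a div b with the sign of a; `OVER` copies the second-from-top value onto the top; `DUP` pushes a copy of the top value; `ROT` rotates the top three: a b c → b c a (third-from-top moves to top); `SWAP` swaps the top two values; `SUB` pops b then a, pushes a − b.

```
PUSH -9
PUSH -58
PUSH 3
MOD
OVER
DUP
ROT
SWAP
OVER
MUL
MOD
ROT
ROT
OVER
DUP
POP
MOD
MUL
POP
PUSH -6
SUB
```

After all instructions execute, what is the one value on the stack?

5

PUSH -9  → [-9]
PUSH -58 → [-9, -58]
PUSH 3   → [-9, -58, 3]
MOD      → [-9, -1]
OVER     → [-9, -1, -9]
DUP      → [-9, -1, -9, -9]
ROT      → [-9, -9, -9, -1]
SWAP     → [-9, -9, -1, -9]
OVER     → [-9, -9, -1, -9, -1]
MUL      → [-9, -9, -1, 9]
MOD      → [-9, -9, -1]
ROT      → [-9, -1, -9]
ROT      → [-1, -9, -9]
OVER     → [-1, -9, -9, -9]
DUP      → [-1, -9, -9, -9, -9]
POP      → [-1, -9, -9, -9]
MOD      → [-1, -9, 0]
MUL      → [-1, 0]
POP      → [-1]
PUSH -6  → [-1, -6]
SUB      → [5]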